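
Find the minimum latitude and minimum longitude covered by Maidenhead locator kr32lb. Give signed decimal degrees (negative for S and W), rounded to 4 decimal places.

82.0417, 26.9167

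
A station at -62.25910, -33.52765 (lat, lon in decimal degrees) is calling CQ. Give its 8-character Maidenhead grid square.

HC37fr67

Add 180° to longitude and 90° to latitude: 146.47235, 27.74090.
Field (20°×10°, letters A–R): 146.47235/20 → 7 → H, 27.74090/10 → 2 → C; chars HC.
Square (2°×1°, digits 0–9): 6.47235/2 → 3, 7.74090/1 → 7; chars 37.
Subsquare (5′×2.5′, letters a–x): 0.47235/0.0833333 → 5 → f, 0.74090/0.0416667 → 17 → r; chars fr.
Extended square (30″×15″, digits 0–9): 0.05568/0.00833333 → 6, 0.03257/0.00416667 → 7; chars 67.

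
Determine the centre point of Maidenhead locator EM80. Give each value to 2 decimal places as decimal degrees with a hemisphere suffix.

Field E=4, M=12: +4·20° lon, +12·10° lat → SW at lon -100°, lat 30°.
Square 8, 0: +8·2° lon, +0·1° lat → SW at lon -84°, lat 30°.
Cell spans 2° lon × 1° lat. Centre is SW corner plus half of each.
latitude 30.50° N, longitude 83.00° W.

30.50° N, 83.00° W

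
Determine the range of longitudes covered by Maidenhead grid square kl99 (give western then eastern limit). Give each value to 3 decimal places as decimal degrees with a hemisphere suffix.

Field K=10, L=11: +10·20° lon, +11·10° lat → SW at lon 20°, lat 20°.
Square 9, 9: +9·2° lon, +9·1° lat → SW at lon 38°, lat 29°.
Cell spans 2° lon × 1° lat.
west 38.000° E, east 40.000° E.

38.000° E, 40.000° E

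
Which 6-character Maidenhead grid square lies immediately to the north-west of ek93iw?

EK93hx

Longitude subsquare i = 8; −1 → 7 = h.
Latitude subsquare w = 22; +1 → 23 = x.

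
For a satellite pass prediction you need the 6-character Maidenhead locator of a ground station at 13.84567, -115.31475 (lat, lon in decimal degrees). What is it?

Add 180° to longitude and 90° to latitude: 64.6852, 103.8457.
Field: 64.6852/20 → 3 → D, 103.8457/10 → 10 → K; chars DK.
Square: 4.6852/2 → 2, 3.8457/1 → 3; chars 23.
Subsquare: 0.6852/0.0833333 → 8 → i, 0.8457/0.0416667 → 20 → u; chars iu.

DK23iu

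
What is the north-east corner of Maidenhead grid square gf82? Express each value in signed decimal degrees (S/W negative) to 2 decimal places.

Field G=6, F=5: +6·20° lon, +5·10° lat → SW at lon -60°, lat -40°.
Square 8, 2: +8·2° lon, +2·1° lat → SW at lon -44°, lat -38°.
Cell spans 2° lon × 1° lat. NE corner is SW corner plus one full cell.
latitude -37.00, longitude -42.00.

-37.00, -42.00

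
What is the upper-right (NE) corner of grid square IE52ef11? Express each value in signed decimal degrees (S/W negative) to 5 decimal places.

-47.78333, -9.65000

Field I=8, E=4: +8·20° lon, +4·10° lat → SW at lon -20°, lat -50°.
Square 5, 2: +5·2° lon, +2·1° lat → SW at lon -10°, lat -48°.
Subsquare e=4, f=5: +4·0.0833333° lon, +5·0.0416667° lat → SW at lon -9.66667°, lat -47.7917°.
Extended square 1, 1: +1·0.00833333° lon, +1·0.00416667° lat → SW at lon -9.65833°, lat -47.7875°.
Cell spans 0.00833333° lon × 0.00416667° lat. NE corner is SW corner plus one full cell.
latitude -47.78333, longitude -9.65000.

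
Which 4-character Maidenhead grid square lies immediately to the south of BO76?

BO75

Latitude square 6; −1 → 5.
The longitude characters are unchanged.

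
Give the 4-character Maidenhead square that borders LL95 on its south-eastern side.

Longitude square 9; +1 → 10, wraps to 0, carry into field.
Longitude field L = 11; +1 → 12 = M.
Latitude square 5; −1 → 4.

ML04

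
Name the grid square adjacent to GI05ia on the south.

GI04ix

Latitude subsquare a = 0; −1 → -1, wraps to 23 = x, carry into square.
Latitude square 5; −1 → 4.
The longitude characters are unchanged.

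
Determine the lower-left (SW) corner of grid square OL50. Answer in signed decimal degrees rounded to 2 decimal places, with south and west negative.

Field O=14, L=11: +14·20° lon, +11·10° lat → SW at lon 100°, lat 20°.
Square 5, 0: +5·2° lon, +0·1° lat → SW at lon 110°, lat 20°.
latitude 20.00, longitude 110.00.

20.00, 110.00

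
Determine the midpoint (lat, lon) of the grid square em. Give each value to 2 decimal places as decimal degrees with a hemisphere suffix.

Field E=4, M=12: +4·20° lon, +12·10° lat → SW at lon -100°, lat 30°.
Cell spans 20° lon × 10° lat. Centre is SW corner plus half of each.
latitude 35.00° N, longitude 90.00° W.

35.00° N, 90.00° W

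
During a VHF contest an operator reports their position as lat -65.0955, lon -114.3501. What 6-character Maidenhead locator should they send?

DC24tv

Shift to the Maidenhead origin (180°W, 90°S): lon 65.6499, lat 24.9045.
Field: 65.6499/20 → 3 → D, 24.9045/10 → 2 → C; chars DC.
Square: 5.6499/2 → 2, 4.9045/1 → 4; chars 24.
Subsquare: 1.6499/0.0833333 → 19 → t, 0.9045/0.0416667 → 21 → v; chars tv.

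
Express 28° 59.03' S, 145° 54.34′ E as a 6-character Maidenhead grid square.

QG21wa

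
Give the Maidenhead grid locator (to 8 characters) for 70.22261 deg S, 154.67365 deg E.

QB79is06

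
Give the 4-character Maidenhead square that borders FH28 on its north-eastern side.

Longitude square 2; +1 → 3.
Latitude square 8; +1 → 9.

FH39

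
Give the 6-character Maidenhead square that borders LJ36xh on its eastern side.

Longitude subsquare x = 23; +1 → 24, wraps to 0 = a, carry into square.
Longitude square 3; +1 → 4.
The latitude characters are unchanged.

LJ46ah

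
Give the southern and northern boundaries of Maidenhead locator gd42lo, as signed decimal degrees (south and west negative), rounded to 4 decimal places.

-57.4167, -57.3750

Field G=6, D=3: +6·20° lon, +3·10° lat → SW at lon -60°, lat -60°.
Square 4, 2: +4·2° lon, +2·1° lat → SW at lon -52°, lat -58°.
Subsquare l=11, o=14: +11·0.0833333° lon, +14·0.0416667° lat → SW at lon -51.0833°, lat -57.4167°.
Cell spans 0.0833333° lon × 0.0416667° lat.
south -57.4167, north -57.3750.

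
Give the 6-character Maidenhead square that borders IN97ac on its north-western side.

Longitude subsquare a = 0; −1 → -1, wraps to 23 = x, carry into square.
Longitude square 9; −1 → 8.
Latitude subsquare c = 2; +1 → 3 = d.

IN87xd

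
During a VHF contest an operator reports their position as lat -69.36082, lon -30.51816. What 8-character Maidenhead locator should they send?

HC40rp73

Offset from 180°W / 90°S: lon 149.48184°, lat 20.63918°.
Field: lon ⌊149.48184/20⌋ = 7 → H; lat ⌊20.63918/10⌋ = 2 → C.
Square: lon ⌊9.48184/2⌋ = 4; lat ⌊0.63918/1⌋ = 0.
Subsquare: lon ⌊1.48184/0.0833333⌋ = 17 → r; lat ⌊0.63918/0.0416667⌋ = 15 → p.
Extended square: lon ⌊0.06517/0.00833333⌋ = 7; lat ⌊0.01418/0.00416667⌋ = 3.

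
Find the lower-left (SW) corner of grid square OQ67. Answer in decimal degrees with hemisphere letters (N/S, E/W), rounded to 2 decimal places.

77.00° N, 112.00° E

Field O=14, Q=16: +14·20° lon, +16·10° lat → SW at lon 100°, lat 70°.
Square 6, 7: +6·2° lon, +7·1° lat → SW at lon 112°, lat 77°.
latitude 77.00° N, longitude 112.00° E.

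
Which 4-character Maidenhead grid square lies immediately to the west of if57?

IF47

Longitude square 5; −1 → 4.
The latitude characters are unchanged.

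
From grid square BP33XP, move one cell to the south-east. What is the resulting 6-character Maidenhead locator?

Longitude subsquare x = 23; +1 → 24, wraps to 0 = a, carry into square.
Longitude square 3; +1 → 4.
Latitude subsquare p = 15; −1 → 14 = o.

BP43ao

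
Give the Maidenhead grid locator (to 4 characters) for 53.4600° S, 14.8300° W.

ID26

Add 180° to longitude and 90° to latitude: 165.17, 36.54.
Field: lon ⌊165.17/20⌋ = 8 → I; lat ⌊36.54/10⌋ = 3 → D.
Square: lon ⌊5.17/2⌋ = 2; lat ⌊6.54/1⌋ = 6.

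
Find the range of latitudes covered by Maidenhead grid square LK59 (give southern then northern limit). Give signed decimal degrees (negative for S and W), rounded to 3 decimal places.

19.000, 20.000

Field L=11, K=10: +11·20° lon, +10·10° lat → SW at lon 40°, lat 10°.
Square 5, 9: +5·2° lon, +9·1° lat → SW at lon 50°, lat 19°.
Cell spans 2° lon × 1° lat.
south 19.000, north 20.000.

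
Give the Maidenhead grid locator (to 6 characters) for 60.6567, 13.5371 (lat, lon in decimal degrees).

JP60sp

Offset from 180°W / 90°S: lon 193.5371°, lat 150.6567°.
Field (20°×10°, letters A–R): 193.5371/20 → 9 → J, 150.6567/10 → 15 → P; chars JP.
Square (2°×1°, digits 0–9): 13.5371/2 → 6, 0.6567/1 → 0; chars 60.
Subsquare (5′×2.5′, letters a–x): 1.5371/0.0833333 → 18 → s, 0.6567/0.0416667 → 15 → p; chars sp.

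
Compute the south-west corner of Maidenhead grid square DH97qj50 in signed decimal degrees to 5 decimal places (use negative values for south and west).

-12.62500, -100.62500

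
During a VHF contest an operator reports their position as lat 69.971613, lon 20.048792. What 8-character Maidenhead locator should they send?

Shift to the Maidenhead origin (180°W, 90°S): lon 200.04879, lat 159.97161.
Field (20°×10°, letters A–R): lon ⌊200.04879/20⌋ = 10 → K; lat ⌊159.97161/10⌋ = 15 → P.
Square (2°×1°, digits 0–9): lon ⌊0.04879/2⌋ = 0; lat ⌊9.97161/1⌋ = 9.
Subsquare (5′×2.5′, letters a–x): lon ⌊0.04879/0.0833333⌋ = 0 → a; lat ⌊0.97161/0.0416667⌋ = 23 → x.
Extended square (30″×15″, digits 0–9): lon ⌊0.04879/0.00833333⌋ = 5; lat ⌊0.01328/0.00416667⌋ = 3.

KP09ax53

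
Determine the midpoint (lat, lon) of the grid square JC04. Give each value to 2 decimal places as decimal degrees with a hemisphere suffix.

Field J=9, C=2: +9·20° lon, +2·10° lat → SW at lon 0°, lat -70°.
Square 0, 4: +0·2° lon, +4·1° lat → SW at lon 0°, lat -66°.
Cell spans 2° lon × 1° lat. Centre is SW corner plus half of each.
latitude 65.50° S, longitude 1.00° E.

65.50° S, 1.00° E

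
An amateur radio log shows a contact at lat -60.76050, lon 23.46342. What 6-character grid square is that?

Add 180° to longitude and 90° to latitude: 203.4634, 29.2395.
Field (20°×10°, letters A–R): 203.4634/20 → 10 → K, 29.2395/10 → 2 → C; chars KC.
Square (2°×1°, digits 0–9): 3.4634/2 → 1, 9.2395/1 → 9; chars 19.
Subsquare (5′×2.5′, letters a–x): 1.4634/0.0833333 → 17 → r, 0.2395/0.0416667 → 5 → f; chars rf.

KC19rf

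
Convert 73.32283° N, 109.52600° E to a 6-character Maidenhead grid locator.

OQ43sh

Offset from 180°W / 90°S: lon 289.5260°, lat 163.3228°.
Field: 289.5260/20 → 14 → O, 163.3228/10 → 16 → Q; chars OQ.
Square: 9.5260/2 → 4, 3.3228/1 → 3; chars 43.
Subsquare: 1.5260/0.0833333 → 18 → s, 0.3228/0.0416667 → 7 → h; chars sh.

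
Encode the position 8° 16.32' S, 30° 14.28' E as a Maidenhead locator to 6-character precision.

KI51cr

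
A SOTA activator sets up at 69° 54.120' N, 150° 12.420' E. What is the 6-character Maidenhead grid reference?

QP59cv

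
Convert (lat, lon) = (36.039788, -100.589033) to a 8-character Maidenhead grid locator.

Shift to the Maidenhead origin (180°W, 90°S): lon 79.41097, lat 126.03979.
Field: 79.41097/20 → 3 → D, 126.03979/10 → 12 → M; chars DM.
Square: 19.41097/2 → 9, 6.03979/1 → 6; chars 96.
Subsquare: 1.41097/0.0833333 → 16 → q, 0.03979/0.0416667 → 0 → a; chars qa.
Extended square: 0.07763/0.00833333 → 9, 0.03979/0.00416667 → 9; chars 99.

DM96qa99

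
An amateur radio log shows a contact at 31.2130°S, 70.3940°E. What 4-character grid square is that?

MF58

Offset from 180°W / 90°S: lon 250.39°, lat 58.79°.
Field: 250.39/20 → 12 → M, 58.79/10 → 5 → F; chars MF.
Square: 10.39/2 → 5, 8.79/1 → 8; chars 58.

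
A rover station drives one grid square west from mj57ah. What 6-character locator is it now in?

MJ47xh

Longitude subsquare a = 0; −1 → -1, wraps to 23 = x, carry into square.
Longitude square 5; −1 → 4.
The latitude characters are unchanged.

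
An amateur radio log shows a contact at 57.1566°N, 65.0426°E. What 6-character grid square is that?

MO27md

Add 180° to longitude and 90° to latitude: 245.0426, 147.1566.
Field (20°×10°, letters A–R): 245.0426/20 → 12 → M, 147.1566/10 → 14 → O; chars MO.
Square (2°×1°, digits 0–9): 5.0426/2 → 2, 7.1566/1 → 7; chars 27.
Subsquare (5′×2.5′, letters a–x): 1.0426/0.0833333 → 12 → m, 0.1566/0.0416667 → 3 → d; chars md.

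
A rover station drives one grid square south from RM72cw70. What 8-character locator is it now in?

Latitude extended square 0; −1 → -1, wraps to 9, carry into subsquare.
Latitude subsquare w = 22; −1 → 21 = v.
The longitude characters are unchanged.

RM72cv79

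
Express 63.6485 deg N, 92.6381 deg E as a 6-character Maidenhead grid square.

Offset from 180°W / 90°S: lon 272.6381°, lat 153.6485°.
Field: lon ⌊272.6381/20⌋ = 13 → N; lat ⌊153.6485/10⌋ = 15 → P.
Square: lon ⌊12.6381/2⌋ = 6; lat ⌊3.6485/1⌋ = 3.
Subsquare: lon ⌊0.6381/0.0833333⌋ = 7 → h; lat ⌊0.6485/0.0416667⌋ = 15 → p.

NP63hp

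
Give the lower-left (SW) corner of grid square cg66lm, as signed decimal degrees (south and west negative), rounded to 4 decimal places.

Field C=2, G=6: +2·20° lon, +6·10° lat → SW at lon -140°, lat -30°.
Square 6, 6: +6·2° lon, +6·1° lat → SW at lon -128°, lat -24°.
Subsquare l=11, m=12: +11·0.0833333° lon, +12·0.0416667° lat → SW at lon -127.083°, lat -23.5°.
latitude -23.5000, longitude -127.0833.

-23.5000, -127.0833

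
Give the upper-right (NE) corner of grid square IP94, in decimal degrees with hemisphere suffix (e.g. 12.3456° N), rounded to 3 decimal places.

65.000° N, 0.000° E

Field I=8, P=15: +8·20° lon, +15·10° lat → SW at lon -20°, lat 60°.
Square 9, 4: +9·2° lon, +4·1° lat → SW at lon -2°, lat 64°.
Cell spans 2° lon × 1° lat. NE corner is SW corner plus one full cell.
latitude 65.000° N, longitude 0.000° E.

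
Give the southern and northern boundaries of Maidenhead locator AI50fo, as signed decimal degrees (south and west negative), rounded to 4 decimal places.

-9.4167, -9.3750

Field A=0, I=8: +0·20° lon, +8·10° lat → SW at lon -180°, lat -10°.
Square 5, 0: +5·2° lon, +0·1° lat → SW at lon -170°, lat -10°.
Subsquare f=5, o=14: +5·0.0833333° lon, +14·0.0416667° lat → SW at lon -169.583°, lat -9.41667°.
Cell spans 0.0833333° lon × 0.0416667° lat.
south -9.4167, north -9.3750.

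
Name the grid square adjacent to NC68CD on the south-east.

Longitude subsquare c = 2; +1 → 3 = d.
Latitude subsquare d = 3; −1 → 2 = c.

NC68dc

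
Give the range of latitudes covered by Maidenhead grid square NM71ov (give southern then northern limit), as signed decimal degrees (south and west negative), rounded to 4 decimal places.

Field N=13, M=12: +13·20° lon, +12·10° lat → SW at lon 80°, lat 30°.
Square 7, 1: +7·2° lon, +1·1° lat → SW at lon 94°, lat 31°.
Subsquare o=14, v=21: +14·0.0833333° lon, +21·0.0416667° lat → SW at lon 95.1667°, lat 31.875°.
Cell spans 0.0833333° lon × 0.0416667° lat.
south 31.8750, north 31.9167.

31.8750, 31.9167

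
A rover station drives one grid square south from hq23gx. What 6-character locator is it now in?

HQ23gw

Latitude subsquare x = 23; −1 → 22 = w.
The longitude characters are unchanged.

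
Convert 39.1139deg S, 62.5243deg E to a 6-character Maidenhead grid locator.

MF10gv

Add 180° to longitude and 90° to latitude: 242.5243, 50.8861.
Field (20°×10°, letters A–R): lon ⌊242.5243/20⌋ = 12 → M; lat ⌊50.8861/10⌋ = 5 → F.
Square (2°×1°, digits 0–9): lon ⌊2.5243/2⌋ = 1; lat ⌊0.8861/1⌋ = 0.
Subsquare (5′×2.5′, letters a–x): lon ⌊0.5243/0.0833333⌋ = 6 → g; lat ⌊0.8861/0.0416667⌋ = 21 → v.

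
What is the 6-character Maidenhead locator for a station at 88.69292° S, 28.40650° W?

Shift to the Maidenhead origin (180°W, 90°S): lon 151.5935, lat 1.3071.
Field (20°×10°, letters A–R): 151.5935/20 → 7 → H, 1.3071/10 → 0 → A; chars HA.
Square (2°×1°, digits 0–9): 11.5935/2 → 5, 1.3071/1 → 1; chars 51.
Subsquare (5′×2.5′, letters a–x): 1.5935/0.0833333 → 19 → t, 0.3071/0.0416667 → 7 → h; chars th.

HA51th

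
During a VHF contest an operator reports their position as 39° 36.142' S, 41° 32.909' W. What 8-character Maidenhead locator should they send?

GF90fj45

Shift to the Maidenhead origin (180°W, 90°S): lon 138.45152, lat 50.39763.
Field: 138.45152/20 → 6 → G, 50.39763/10 → 5 → F; chars GF.
Square: 18.45152/2 → 9, 0.39763/1 → 0; chars 90.
Subsquare: 0.45152/0.0833333 → 5 → f, 0.39763/0.0416667 → 9 → j; chars fj.
Extended square: 0.03485/0.00833333 → 4, 0.02263/0.00416667 → 5; chars 45.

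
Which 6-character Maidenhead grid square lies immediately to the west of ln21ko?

Longitude subsquare k = 10; −1 → 9 = j.
The latitude characters are unchanged.

LN21jo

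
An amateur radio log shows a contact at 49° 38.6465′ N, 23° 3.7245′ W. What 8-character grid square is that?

HN89lp24

Offset from 180°W / 90°S: lon 156.93793°, lat 139.64411°.
Field (20°×10°, letters A–R): lon ⌊156.93793/20⌋ = 7 → H; lat ⌊139.64411/10⌋ = 13 → N.
Square (2°×1°, digits 0–9): lon ⌊16.93793/2⌋ = 8; lat ⌊9.64411/1⌋ = 9.
Subsquare (5′×2.5′, letters a–x): lon ⌊0.93793/0.0833333⌋ = 11 → l; lat ⌊0.64411/0.0416667⌋ = 15 → p.
Extended square (30″×15″, digits 0–9): lon ⌊0.02126/0.00833333⌋ = 2; lat ⌊0.01911/0.00416667⌋ = 4.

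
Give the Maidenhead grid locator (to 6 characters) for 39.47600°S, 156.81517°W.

Offset from 180°W / 90°S: lon 23.1848°, lat 50.5240°.
Field (20°×10°, letters A–R): 23.1848/20 → 1 → B, 50.5240/10 → 5 → F; chars BF.
Square (2°×1°, digits 0–9): 3.1848/2 → 1, 0.5240/1 → 0; chars 10.
Subsquare (5′×2.5′, letters a–x): 1.1848/0.0833333 → 14 → o, 0.5240/0.0416667 → 12 → m; chars om.

BF10om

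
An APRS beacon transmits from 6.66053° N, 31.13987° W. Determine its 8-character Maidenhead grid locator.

HJ46kp38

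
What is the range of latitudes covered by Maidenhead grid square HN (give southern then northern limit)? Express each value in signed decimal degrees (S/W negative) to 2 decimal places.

40.00, 50.00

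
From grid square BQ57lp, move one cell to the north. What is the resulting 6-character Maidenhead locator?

BQ57lq

Latitude subsquare p = 15; +1 → 16 = q.
The longitude characters are unchanged.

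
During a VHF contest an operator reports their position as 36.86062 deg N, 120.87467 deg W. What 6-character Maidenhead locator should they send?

CM96nu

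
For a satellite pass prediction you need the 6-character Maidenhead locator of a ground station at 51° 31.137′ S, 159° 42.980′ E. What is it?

QD98ul

Shift to the Maidenhead origin (180°W, 90°S): lon 339.7163, lat 38.4811.
Field (20°×10°, letters A–R): lon ⌊339.7163/20⌋ = 16 → Q; lat ⌊38.4811/10⌋ = 3 → D.
Square (2°×1°, digits 0–9): lon ⌊19.7163/2⌋ = 9; lat ⌊8.4811/1⌋ = 8.
Subsquare (5′×2.5′, letters a–x): lon ⌊1.7163/0.0833333⌋ = 20 → u; lat ⌊0.4811/0.0416667⌋ = 11 → l.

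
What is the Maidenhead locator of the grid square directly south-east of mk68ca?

MK67dx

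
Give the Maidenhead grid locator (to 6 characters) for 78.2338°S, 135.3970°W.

CB21hs

Offset from 180°W / 90°S: lon 44.6030°, lat 11.7662°.
Field: lon ⌊44.6030/20⌋ = 2 → C; lat ⌊11.7662/10⌋ = 1 → B.
Square: lon ⌊4.6030/2⌋ = 2; lat ⌊1.7662/1⌋ = 1.
Subsquare: lon ⌊0.6030/0.0833333⌋ = 7 → h; lat ⌊0.7662/0.0416667⌋ = 18 → s.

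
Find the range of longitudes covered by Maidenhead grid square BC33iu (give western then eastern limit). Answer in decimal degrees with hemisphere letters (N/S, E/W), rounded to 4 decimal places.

153.3333° W, 153.2500° W

Field B=1, C=2: +1·20° lon, +2·10° lat → SW at lon -160°, lat -70°.
Square 3, 3: +3·2° lon, +3·1° lat → SW at lon -154°, lat -67°.
Subsquare i=8, u=20: +8·0.0833333° lon, +20·0.0416667° lat → SW at lon -153.333°, lat -66.1667°.
Cell spans 0.0833333° lon × 0.0416667° lat.
west 153.3333° W, east 153.2500° W.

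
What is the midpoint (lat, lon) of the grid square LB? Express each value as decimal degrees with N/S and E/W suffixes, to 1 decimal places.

Field L=11, B=1: +11·20° lon, +1·10° lat → SW at lon 40°, lat -80°.
Cell spans 20° lon × 10° lat. Centre is SW corner plus half of each.
latitude 75.0° S, longitude 50.0° E.

75.0° S, 50.0° E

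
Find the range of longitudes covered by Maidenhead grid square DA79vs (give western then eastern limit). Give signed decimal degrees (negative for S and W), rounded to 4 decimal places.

-104.2500, -104.1667

Field D=3, A=0: +3·20° lon, +0·10° lat → SW at lon -120°, lat -90°.
Square 7, 9: +7·2° lon, +9·1° lat → SW at lon -106°, lat -81°.
Subsquare v=21, s=18: +21·0.0833333° lon, +18·0.0416667° lat → SW at lon -104.25°, lat -80.25°.
Cell spans 0.0833333° lon × 0.0416667° lat.
west -104.2500, east -104.1667.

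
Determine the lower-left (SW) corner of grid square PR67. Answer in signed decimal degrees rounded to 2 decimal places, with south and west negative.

Field P=15, R=17: +15·20° lon, +17·10° lat → SW at lon 120°, lat 80°.
Square 6, 7: +6·2° lon, +7·1° lat → SW at lon 132°, lat 87°.
latitude 87.00, longitude 132.00.

87.00, 132.00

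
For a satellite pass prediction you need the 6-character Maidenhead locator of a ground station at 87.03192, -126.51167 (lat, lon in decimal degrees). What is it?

Shift to the Maidenhead origin (180°W, 90°S): lon 53.4883, lat 177.0319.
Field: 53.4883/20 → 2 → C, 177.0319/10 → 17 → R; chars CR.
Square: 13.4883/2 → 6, 7.0319/1 → 7; chars 67.
Subsquare: 1.4883/0.0833333 → 17 → r, 0.0319/0.0416667 → 0 → a; chars ra.

CR67ra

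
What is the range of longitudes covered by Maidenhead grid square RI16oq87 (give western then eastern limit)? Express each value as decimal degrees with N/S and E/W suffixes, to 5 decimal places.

Field R=17, I=8: +17·20° lon, +8·10° lat → SW at lon 160°, lat -10°.
Square 1, 6: +1·2° lon, +6·1° lat → SW at lon 162°, lat -4°.
Subsquare o=14, q=16: +14·0.0833333° lon, +16·0.0416667° lat → SW at lon 163.167°, lat -3.33333°.
Extended square 8, 7: +8·0.00833333° lon, +7·0.00416667° lat → SW at lon 163.233°, lat -3.30417°.
Cell spans 0.00833333° lon × 0.00416667° lat.
west 163.23333° E, east 163.24167° E.

163.23333° E, 163.24167° E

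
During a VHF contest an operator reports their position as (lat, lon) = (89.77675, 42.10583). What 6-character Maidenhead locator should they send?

LR19bs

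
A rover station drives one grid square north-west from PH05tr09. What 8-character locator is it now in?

Longitude extended square 0; −1 → -1, wraps to 9, carry into subsquare.
Longitude subsquare t = 19; −1 → 18 = s.
Latitude extended square 9; +1 → 10, wraps to 0, carry into subsquare.
Latitude subsquare r = 17; +1 → 18 = s.

PH05ss90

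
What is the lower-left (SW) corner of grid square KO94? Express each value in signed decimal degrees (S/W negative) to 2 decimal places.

Field K=10, O=14: +10·20° lon, +14·10° lat → SW at lon 20°, lat 50°.
Square 9, 4: +9·2° lon, +4·1° lat → SW at lon 38°, lat 54°.
latitude 54.00, longitude 38.00.

54.00, 38.00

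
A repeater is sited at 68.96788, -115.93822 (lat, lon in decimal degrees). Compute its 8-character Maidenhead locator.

DP28ax72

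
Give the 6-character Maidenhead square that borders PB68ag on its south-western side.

PB58xf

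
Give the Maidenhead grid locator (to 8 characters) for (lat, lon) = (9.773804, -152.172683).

BJ39vs95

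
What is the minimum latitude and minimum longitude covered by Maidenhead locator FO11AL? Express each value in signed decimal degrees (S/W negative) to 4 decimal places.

Field F=5, O=14: +5·20° lon, +14·10° lat → SW at lon -80°, lat 50°.
Square 1, 1: +1·2° lon, +1·1° lat → SW at lon -78°, lat 51°.
Subsquare a=0, l=11: +0·0.0833333° lon, +11·0.0416667° lat → SW at lon -78°, lat 51.4583°.
latitude 51.4583, longitude -78.0000.

51.4583, -78.0000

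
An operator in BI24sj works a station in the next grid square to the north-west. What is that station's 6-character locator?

BI24rk

Longitude subsquare s = 18; −1 → 17 = r.
Latitude subsquare j = 9; +1 → 10 = k.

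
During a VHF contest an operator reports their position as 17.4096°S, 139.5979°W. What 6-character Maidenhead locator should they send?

Shift to the Maidenhead origin (180°W, 90°S): lon 40.4021, lat 72.5904.
Field: 40.4021/20 → 2 → C, 72.5904/10 → 7 → H; chars CH.
Square: 0.4021/2 → 0, 2.5904/1 → 2; chars 02.
Subsquare: 0.4021/0.0833333 → 4 → e, 0.5904/0.0416667 → 14 → o; chars eo.

CH02eo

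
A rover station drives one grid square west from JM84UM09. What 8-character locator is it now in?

Longitude extended square 0; −1 → -1, wraps to 9, carry into subsquare.
Longitude subsquare u = 20; −1 → 19 = t.
The latitude characters are unchanged.

JM84tm99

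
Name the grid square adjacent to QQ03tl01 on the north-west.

QQ03sl92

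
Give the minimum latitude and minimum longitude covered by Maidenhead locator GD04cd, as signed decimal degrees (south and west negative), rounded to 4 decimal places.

-55.8750, -59.8333

Field G=6, D=3: +6·20° lon, +3·10° lat → SW at lon -60°, lat -60°.
Square 0, 4: +0·2° lon, +4·1° lat → SW at lon -60°, lat -56°.
Subsquare c=2, d=3: +2·0.0833333° lon, +3·0.0416667° lat → SW at lon -59.8333°, lat -55.875°.
latitude -55.8750, longitude -59.8333.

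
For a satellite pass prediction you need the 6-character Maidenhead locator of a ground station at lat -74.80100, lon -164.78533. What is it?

AB75oe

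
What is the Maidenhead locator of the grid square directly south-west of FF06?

EF95

Longitude square 0; −1 → -1, wraps to 9, carry into field.
Longitude field F = 5; −1 → 4 = E.
Latitude square 6; −1 → 5.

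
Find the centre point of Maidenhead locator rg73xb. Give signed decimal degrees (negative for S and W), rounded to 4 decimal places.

-26.9375, 175.9583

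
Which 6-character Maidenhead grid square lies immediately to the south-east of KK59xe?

KK69ad

Longitude subsquare x = 23; +1 → 24, wraps to 0 = a, carry into square.
Longitude square 5; +1 → 6.
Latitude subsquare e = 4; −1 → 3 = d.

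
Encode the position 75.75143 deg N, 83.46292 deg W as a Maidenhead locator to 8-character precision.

Offset from 180°W / 90°S: lon 96.53708°, lat 165.75143°.
Field: 96.53708/20 → 4 → E, 165.75143/10 → 16 → Q; chars EQ.
Square: 16.53708/2 → 8, 5.75143/1 → 5; chars 85.
Subsquare: 0.53708/0.0833333 → 6 → g, 0.75143/0.0416667 → 18 → s; chars gs.
Extended square: 0.03708/0.00833333 → 4, 0.00143/0.00416667 → 0; chars 40.

EQ85gs40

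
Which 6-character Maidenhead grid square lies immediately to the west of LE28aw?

Longitude subsquare a = 0; −1 → -1, wraps to 23 = x, carry into square.
Longitude square 2; −1 → 1.
The latitude characters are unchanged.

LE18xw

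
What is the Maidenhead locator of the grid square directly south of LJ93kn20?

LJ93km29

Latitude extended square 0; −1 → -1, wraps to 9, carry into subsquare.
Latitude subsquare n = 13; −1 → 12 = m.
The longitude characters are unchanged.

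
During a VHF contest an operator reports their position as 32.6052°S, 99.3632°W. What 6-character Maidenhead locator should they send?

EF07hj

Shift to the Maidenhead origin (180°W, 90°S): lon 80.6368, lat 57.3948.
Field (20°×10°, letters A–R): 80.6368/20 → 4 → E, 57.3948/10 → 5 → F; chars EF.
Square (2°×1°, digits 0–9): 0.6368/2 → 0, 7.3948/1 → 7; chars 07.
Subsquare (5′×2.5′, letters a–x): 0.6368/0.0833333 → 7 → h, 0.3948/0.0416667 → 9 → j; chars hj.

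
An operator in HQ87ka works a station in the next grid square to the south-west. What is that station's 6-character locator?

HQ86jx

Longitude subsquare k = 10; −1 → 9 = j.
Latitude subsquare a = 0; −1 → -1, wraps to 23 = x, carry into square.
Latitude square 7; −1 → 6.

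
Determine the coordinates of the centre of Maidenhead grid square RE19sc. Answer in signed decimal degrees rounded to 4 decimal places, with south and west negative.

-40.8958, 163.5417

Field R=17, E=4: +17·20° lon, +4·10° lat → SW at lon 160°, lat -50°.
Square 1, 9: +1·2° lon, +9·1° lat → SW at lon 162°, lat -41°.
Subsquare s=18, c=2: +18·0.0833333° lon, +2·0.0416667° lat → SW at lon 163.5°, lat -40.9167°.
Cell spans 0.0833333° lon × 0.0416667° lat. Centre is SW corner plus half of each.
latitude -40.8958, longitude 163.5417.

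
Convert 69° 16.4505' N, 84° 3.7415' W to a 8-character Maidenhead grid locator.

EP79xg25

Offset from 180°W / 90°S: lon 95.93764°, lat 159.27418°.
Field: 95.93764/20 → 4 → E, 159.27418/10 → 15 → P; chars EP.
Square: 15.93764/2 → 7, 9.27418/1 → 9; chars 79.
Subsquare: 1.93764/0.0833333 → 23 → x, 0.27418/0.0416667 → 6 → g; chars xg.
Extended square: 0.02097/0.00833333 → 2, 0.02418/0.00416667 → 5; chars 25.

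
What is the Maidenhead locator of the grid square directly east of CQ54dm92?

CQ54em02

Longitude extended square 9; +1 → 10, wraps to 0, carry into subsquare.
Longitude subsquare d = 3; +1 → 4 = e.
The latitude characters are unchanged.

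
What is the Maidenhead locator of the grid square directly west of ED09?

DD99

Longitude square 0; −1 → -1, wraps to 9, carry into field.
Longitude field E = 4; −1 → 3 = D.
The latitude characters are unchanged.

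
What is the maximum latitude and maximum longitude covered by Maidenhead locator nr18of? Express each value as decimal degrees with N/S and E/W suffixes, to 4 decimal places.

Field N=13, R=17: +13·20° lon, +17·10° lat → SW at lon 80°, lat 80°.
Square 1, 8: +1·2° lon, +8·1° lat → SW at lon 82°, lat 88°.
Subsquare o=14, f=5: +14·0.0833333° lon, +5·0.0416667° lat → SW at lon 83.1667°, lat 88.2083°.
Cell spans 0.0833333° lon × 0.0416667° lat. NE corner is SW corner plus one full cell.
latitude 88.2500° N, longitude 83.2500° E.

88.2500° N, 83.2500° E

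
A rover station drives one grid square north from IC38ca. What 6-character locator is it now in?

Latitude subsquare a = 0; +1 → 1 = b.
The longitude characters are unchanged.

IC38cb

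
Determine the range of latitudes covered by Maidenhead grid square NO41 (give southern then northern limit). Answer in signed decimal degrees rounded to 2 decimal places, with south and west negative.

Field N=13, O=14: +13·20° lon, +14·10° lat → SW at lon 80°, lat 50°.
Square 4, 1: +4·2° lon, +1·1° lat → SW at lon 88°, lat 51°.
Cell spans 2° lon × 1° lat.
south 51.00, north 52.00.

51.00, 52.00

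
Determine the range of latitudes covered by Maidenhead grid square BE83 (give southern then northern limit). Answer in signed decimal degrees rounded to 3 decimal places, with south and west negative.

-47.000, -46.000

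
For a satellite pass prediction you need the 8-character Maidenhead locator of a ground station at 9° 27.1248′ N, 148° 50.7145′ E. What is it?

QJ49kk18

Offset from 180°W / 90°S: lon 328.84524°, lat 99.45208°.
Field (20°×10°, letters A–R): 328.84524/20 → 16 → Q, 99.45208/10 → 9 → J; chars QJ.
Square (2°×1°, digits 0–9): 8.84524/2 → 4, 9.45208/1 → 9; chars 49.
Subsquare (5′×2.5′, letters a–x): 0.84524/0.0833333 → 10 → k, 0.45208/0.0416667 → 10 → k; chars kk.
Extended square (30″×15″, digits 0–9): 0.01191/0.00833333 → 1, 0.03541/0.00416667 → 8; chars 18.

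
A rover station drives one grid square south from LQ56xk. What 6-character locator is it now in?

LQ56xj

Latitude subsquare k = 10; −1 → 9 = j.
The longitude characters are unchanged.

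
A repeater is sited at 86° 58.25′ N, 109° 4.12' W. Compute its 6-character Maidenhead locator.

DR56lx

Add 180° to longitude and 90° to latitude: 70.9313, 176.9708.
Field: 70.9313/20 → 3 → D, 176.9708/10 → 17 → R; chars DR.
Square: 10.9313/2 → 5, 6.9708/1 → 6; chars 56.
Subsquare: 0.9313/0.0833333 → 11 → l, 0.9708/0.0416667 → 23 → x; chars lx.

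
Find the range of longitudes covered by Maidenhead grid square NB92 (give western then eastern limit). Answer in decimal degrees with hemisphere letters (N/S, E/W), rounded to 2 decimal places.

98.00° E, 100.00° E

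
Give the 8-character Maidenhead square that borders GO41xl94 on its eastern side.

GO51al04

Longitude extended square 9; +1 → 10, wraps to 0, carry into subsquare.
Longitude subsquare x = 23; +1 → 24, wraps to 0 = a, carry into square.
Longitude square 4; +1 → 5.
The latitude characters are unchanged.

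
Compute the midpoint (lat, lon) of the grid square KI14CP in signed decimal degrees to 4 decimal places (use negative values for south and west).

Field K=10, I=8: +10·20° lon, +8·10° lat → SW at lon 20°, lat -10°.
Square 1, 4: +1·2° lon, +4·1° lat → SW at lon 22°, lat -6°.
Subsquare c=2, p=15: +2·0.0833333° lon, +15·0.0416667° lat → SW at lon 22.1667°, lat -5.375°.
Cell spans 0.0833333° lon × 0.0416667° lat. Centre is SW corner plus half of each.
latitude -5.3542, longitude 22.2083.

-5.3542, 22.2083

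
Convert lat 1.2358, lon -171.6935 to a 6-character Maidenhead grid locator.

Add 180° to longitude and 90° to latitude: 8.3065, 91.2358.
Field (20°×10°, letters A–R): 8.3065/20 → 0 → A, 91.2358/10 → 9 → J; chars AJ.
Square (2°×1°, digits 0–9): 8.3065/2 → 4, 1.2358/1 → 1; chars 41.
Subsquare (5′×2.5′, letters a–x): 0.3065/0.0833333 → 3 → d, 0.2358/0.0416667 → 5 → f; chars df.

AJ41df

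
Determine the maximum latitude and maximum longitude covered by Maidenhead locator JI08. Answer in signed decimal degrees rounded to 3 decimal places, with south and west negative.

Field J=9, I=8: +9·20° lon, +8·10° lat → SW at lon 0°, lat -10°.
Square 0, 8: +0·2° lon, +8·1° lat → SW at lon 0°, lat -2°.
Cell spans 2° lon × 1° lat. NE corner is SW corner plus one full cell.
latitude -1.000, longitude 2.000.

-1.000, 2.000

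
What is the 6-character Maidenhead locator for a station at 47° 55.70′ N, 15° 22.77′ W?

Add 180° to longitude and 90° to latitude: 164.6205, 137.9283.
Field: 164.6205/20 → 8 → I, 137.9283/10 → 13 → N; chars IN.
Square: 4.6205/2 → 2, 7.9283/1 → 7; chars 27.
Subsquare: 0.6205/0.0833333 → 7 → h, 0.9283/0.0416667 → 22 → w; chars hw.

IN27hw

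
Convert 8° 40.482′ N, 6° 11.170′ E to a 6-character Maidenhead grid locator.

JJ38cq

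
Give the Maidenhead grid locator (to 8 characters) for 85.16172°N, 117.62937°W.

Offset from 180°W / 90°S: lon 62.37063°, lat 175.16172°.
Field (20°×10°, letters A–R): 62.37063/20 → 3 → D, 175.16172/10 → 17 → R; chars DR.
Square (2°×1°, digits 0–9): 2.37063/2 → 1, 5.16172/1 → 5; chars 15.
Subsquare (5′×2.5′, letters a–x): 0.37063/0.0833333 → 4 → e, 0.16172/0.0416667 → 3 → d; chars ed.
Extended square (30″×15″, digits 0–9): 0.03730/0.00833333 → 4, 0.03672/0.00416667 → 8; chars 48.

DR15ed48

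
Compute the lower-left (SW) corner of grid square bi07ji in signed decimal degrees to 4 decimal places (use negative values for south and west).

-2.6667, -159.2500

Field B=1, I=8: +1·20° lon, +8·10° lat → SW at lon -160°, lat -10°.
Square 0, 7: +0·2° lon, +7·1° lat → SW at lon -160°, lat -3°.
Subsquare j=9, i=8: +9·0.0833333° lon, +8·0.0416667° lat → SW at lon -159.25°, lat -2.66667°.
latitude -2.6667, longitude -159.2500.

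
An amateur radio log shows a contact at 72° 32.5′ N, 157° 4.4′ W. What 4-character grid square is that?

BQ12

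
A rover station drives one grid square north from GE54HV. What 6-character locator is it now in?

GE54hw

Latitude subsquare v = 21; +1 → 22 = w.
The longitude characters are unchanged.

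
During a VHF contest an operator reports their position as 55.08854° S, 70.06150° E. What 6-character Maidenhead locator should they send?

Add 180° to longitude and 90° to latitude: 250.0615, 34.9115.
Field: lon ⌊250.0615/20⌋ = 12 → M; lat ⌊34.9115/10⌋ = 3 → D.
Square: lon ⌊10.0615/2⌋ = 5; lat ⌊4.9115/1⌋ = 4.
Subsquare: lon ⌊0.0615/0.0833333⌋ = 0 → a; lat ⌊0.9115/0.0416667⌋ = 21 → v.

MD54av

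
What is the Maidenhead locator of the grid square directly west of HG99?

HG89

Longitude square 9; −1 → 8.
The latitude characters are unchanged.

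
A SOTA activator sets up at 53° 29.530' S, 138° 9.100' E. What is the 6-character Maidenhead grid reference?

PD96bm

Shift to the Maidenhead origin (180°W, 90°S): lon 318.1517, lat 36.5078.
Field: lon ⌊318.1517/20⌋ = 15 → P; lat ⌊36.5078/10⌋ = 3 → D.
Square: lon ⌊18.1517/2⌋ = 9; lat ⌊6.5078/1⌋ = 6.
Subsquare: lon ⌊0.1517/0.0833333⌋ = 1 → b; lat ⌊0.5078/0.0416667⌋ = 12 → m.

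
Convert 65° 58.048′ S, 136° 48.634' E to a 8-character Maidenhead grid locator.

PC84ja77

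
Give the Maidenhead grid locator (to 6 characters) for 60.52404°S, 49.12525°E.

LC49nl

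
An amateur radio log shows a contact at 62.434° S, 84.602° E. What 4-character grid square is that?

Add 180° to longitude and 90° to latitude: 264.60, 27.57.
Field (20°×10°, letters A–R): 264.60/20 → 13 → N, 27.57/10 → 2 → C; chars NC.
Square (2°×1°, digits 0–9): 4.60/2 → 2, 7.57/1 → 7; chars 27.

NC27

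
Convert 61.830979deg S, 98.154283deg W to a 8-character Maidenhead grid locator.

EC08we10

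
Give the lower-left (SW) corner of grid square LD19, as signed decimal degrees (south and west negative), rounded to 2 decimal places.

-51.00, 42.00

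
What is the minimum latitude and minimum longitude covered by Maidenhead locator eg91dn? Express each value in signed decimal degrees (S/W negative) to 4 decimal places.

Field E=4, G=6: +4·20° lon, +6·10° lat → SW at lon -100°, lat -30°.
Square 9, 1: +9·2° lon, +1·1° lat → SW at lon -82°, lat -29°.
Subsquare d=3, n=13: +3·0.0833333° lon, +13·0.0416667° lat → SW at lon -81.75°, lat -28.4583°.
latitude -28.4583, longitude -81.7500.

-28.4583, -81.7500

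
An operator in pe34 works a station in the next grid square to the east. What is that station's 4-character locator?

Longitude square 3; +1 → 4.
The latitude characters are unchanged.

PE44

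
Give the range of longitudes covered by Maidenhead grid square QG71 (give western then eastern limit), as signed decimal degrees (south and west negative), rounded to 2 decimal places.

154.00, 156.00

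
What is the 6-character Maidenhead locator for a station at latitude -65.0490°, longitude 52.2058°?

LC64cw

Add 180° to longitude and 90° to latitude: 232.2058, 24.9510.
Field: 232.2058/20 → 11 → L, 24.9510/10 → 2 → C; chars LC.
Square: 12.2058/2 → 6, 4.9510/1 → 4; chars 64.
Subsquare: 0.2058/0.0833333 → 2 → c, 0.9510/0.0416667 → 22 → w; chars cw.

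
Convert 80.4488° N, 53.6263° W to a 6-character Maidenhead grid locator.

GR30ek

Add 180° to longitude and 90° to latitude: 126.3737, 170.4488.
Field: lon ⌊126.3737/20⌋ = 6 → G; lat ⌊170.4488/10⌋ = 17 → R.
Square: lon ⌊6.3737/2⌋ = 3; lat ⌊0.4488/1⌋ = 0.
Subsquare: lon ⌊0.3737/0.0833333⌋ = 4 → e; lat ⌊0.4488/0.0416667⌋ = 10 → k.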